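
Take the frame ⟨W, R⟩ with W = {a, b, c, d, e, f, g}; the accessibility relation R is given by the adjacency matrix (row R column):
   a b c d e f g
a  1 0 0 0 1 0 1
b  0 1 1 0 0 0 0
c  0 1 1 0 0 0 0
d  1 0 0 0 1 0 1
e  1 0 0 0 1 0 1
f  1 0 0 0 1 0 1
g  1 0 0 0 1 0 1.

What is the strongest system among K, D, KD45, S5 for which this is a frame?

KD45

Serial (axiom D): yes — every world has a successor (e.g. a R a).
Euclidean (axiom 5): yes — any two successors of a common world are R-related.
Transitive (axiom 4): yes — every two-step R-path is closed by a direct edge.
Reflexive (axiom T): no — d is not related to itself.
So F validates K, D, KD45; S5 would additionally require R to be reflexive. The strongest is KD45.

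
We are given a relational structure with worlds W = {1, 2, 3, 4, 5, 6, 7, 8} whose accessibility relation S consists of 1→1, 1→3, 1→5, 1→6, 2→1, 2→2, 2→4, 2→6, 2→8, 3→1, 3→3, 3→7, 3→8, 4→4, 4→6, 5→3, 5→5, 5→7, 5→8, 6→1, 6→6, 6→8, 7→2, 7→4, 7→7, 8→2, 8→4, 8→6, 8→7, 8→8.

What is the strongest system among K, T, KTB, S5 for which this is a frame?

Reflexive (axiom T): yes — every world is S-related to itself.
Symmetric (axiom B): no — 1 S 5 but not 5 S 1.
Euclidean (axiom 5): no — 1 S 3 and 1 S 5, but not 3 S 5.
So F validates K, T; KTB would additionally require S to be symmetric. The strongest is T.

T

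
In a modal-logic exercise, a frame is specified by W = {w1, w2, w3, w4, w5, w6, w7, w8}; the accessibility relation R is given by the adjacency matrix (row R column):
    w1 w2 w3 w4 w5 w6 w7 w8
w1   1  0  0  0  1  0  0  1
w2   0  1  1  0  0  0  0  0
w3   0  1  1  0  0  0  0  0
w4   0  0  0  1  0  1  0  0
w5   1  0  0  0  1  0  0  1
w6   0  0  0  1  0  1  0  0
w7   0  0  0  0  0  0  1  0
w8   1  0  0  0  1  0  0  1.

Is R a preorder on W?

Yes

Reflexive: yes — every world is R-related to itself.
Transitive: yes — every two-step R-path is closed by a direct edge.
So R is a preorder.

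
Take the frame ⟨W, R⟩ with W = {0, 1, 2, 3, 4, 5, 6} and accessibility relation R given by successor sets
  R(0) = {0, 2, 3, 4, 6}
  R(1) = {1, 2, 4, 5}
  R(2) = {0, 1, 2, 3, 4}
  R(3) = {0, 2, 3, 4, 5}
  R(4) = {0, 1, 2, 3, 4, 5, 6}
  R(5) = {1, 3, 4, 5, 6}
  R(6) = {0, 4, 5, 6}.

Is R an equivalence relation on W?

Reflexive: yes — every world is R-related to itself.
Symmetric: yes — every pair in R has its reverse in R.
Transitive: no — 0 R 2 and 2 R 1, but not 0 R 1.
So R is not an equivalence relation.

No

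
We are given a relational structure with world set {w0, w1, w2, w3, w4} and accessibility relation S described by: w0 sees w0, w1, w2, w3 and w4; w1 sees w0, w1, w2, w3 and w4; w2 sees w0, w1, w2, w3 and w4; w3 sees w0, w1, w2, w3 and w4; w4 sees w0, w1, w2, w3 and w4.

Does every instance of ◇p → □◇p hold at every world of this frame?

Axiom 5 corresponds to the accessibility relation being Euclidean.
Euclidean: yes — any two successors of a common world are S-related.

Yes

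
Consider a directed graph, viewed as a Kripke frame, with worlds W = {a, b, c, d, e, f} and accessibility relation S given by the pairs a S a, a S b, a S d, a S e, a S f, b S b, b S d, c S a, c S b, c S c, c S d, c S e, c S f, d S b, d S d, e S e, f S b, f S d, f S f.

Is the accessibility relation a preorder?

Reflexive: yes — every world is S-related to itself.
Transitive: yes — every two-step S-path is closed by a direct edge.
So S is a preorder.

Yes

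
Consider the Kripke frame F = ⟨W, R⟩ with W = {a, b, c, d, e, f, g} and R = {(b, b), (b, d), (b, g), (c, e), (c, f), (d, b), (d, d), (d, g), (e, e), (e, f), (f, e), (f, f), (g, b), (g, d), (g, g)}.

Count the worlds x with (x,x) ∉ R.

2

Enumerating: a, c.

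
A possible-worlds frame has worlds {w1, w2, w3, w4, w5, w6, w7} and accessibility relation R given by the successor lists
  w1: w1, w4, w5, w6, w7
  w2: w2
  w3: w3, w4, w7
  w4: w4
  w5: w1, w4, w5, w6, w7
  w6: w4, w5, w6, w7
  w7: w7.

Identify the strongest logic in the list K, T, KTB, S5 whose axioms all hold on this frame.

Reflexive (axiom T): yes — every world is R-related to itself.
Symmetric (axiom B): no — w1 R w4 but not w4 R w1.
Euclidean (axiom 5): no — w1 R w4 and w1 R w5, but not w4 R w5.
So F validates K, T; KTB would additionally require R to be symmetric. The strongest is T.

T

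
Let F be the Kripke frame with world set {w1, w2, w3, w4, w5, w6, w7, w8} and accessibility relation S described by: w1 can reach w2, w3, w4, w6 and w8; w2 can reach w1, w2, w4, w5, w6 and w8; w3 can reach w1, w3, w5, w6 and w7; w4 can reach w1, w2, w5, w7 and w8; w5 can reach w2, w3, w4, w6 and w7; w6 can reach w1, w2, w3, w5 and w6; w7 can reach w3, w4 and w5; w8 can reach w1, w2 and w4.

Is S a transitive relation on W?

No

Transitive: no — w1 S w2 and w2 S w5, but not w1 S w5.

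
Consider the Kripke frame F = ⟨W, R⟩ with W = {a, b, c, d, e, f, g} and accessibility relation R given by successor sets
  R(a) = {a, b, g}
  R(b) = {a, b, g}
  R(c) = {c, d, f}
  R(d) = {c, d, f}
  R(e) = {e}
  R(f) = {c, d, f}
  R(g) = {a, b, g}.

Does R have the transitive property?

Yes

Transitive: yes — every two-step R-path is closed by a direct edge.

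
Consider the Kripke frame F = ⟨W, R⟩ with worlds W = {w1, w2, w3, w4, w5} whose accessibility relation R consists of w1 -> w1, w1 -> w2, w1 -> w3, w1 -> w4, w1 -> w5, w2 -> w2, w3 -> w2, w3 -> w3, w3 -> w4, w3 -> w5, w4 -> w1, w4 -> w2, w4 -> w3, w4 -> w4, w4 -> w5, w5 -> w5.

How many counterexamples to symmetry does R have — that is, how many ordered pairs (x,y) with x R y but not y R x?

7

Enumerating: (w1,w2), (w1,w3), (w1,w5), (w3,w2), (w3,w5), (w4,w2), (w4,w5).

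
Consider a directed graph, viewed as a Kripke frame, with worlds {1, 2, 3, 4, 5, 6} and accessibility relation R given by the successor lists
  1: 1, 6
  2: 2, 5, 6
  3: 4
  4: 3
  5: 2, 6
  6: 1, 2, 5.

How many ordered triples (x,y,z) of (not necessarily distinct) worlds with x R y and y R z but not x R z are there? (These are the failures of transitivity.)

11

Enumerating: (1,6,2), (1,6,5), (2,6,1), (3,4,3), (4,3,4), (5,2,5), (5,6,1), (5,6,5), (6,1,6), (6,2,6), (6,5,6).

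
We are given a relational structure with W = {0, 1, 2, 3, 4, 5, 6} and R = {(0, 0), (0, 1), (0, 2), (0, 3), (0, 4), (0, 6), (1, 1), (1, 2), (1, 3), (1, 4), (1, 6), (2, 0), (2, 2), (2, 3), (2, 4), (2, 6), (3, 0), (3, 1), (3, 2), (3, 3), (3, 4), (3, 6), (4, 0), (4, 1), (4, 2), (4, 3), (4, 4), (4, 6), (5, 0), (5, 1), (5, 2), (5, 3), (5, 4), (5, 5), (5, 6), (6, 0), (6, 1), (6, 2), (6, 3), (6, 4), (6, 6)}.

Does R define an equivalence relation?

Reflexive: yes — every world is R-related to itself.
Symmetric: no — 0 R 1 but not 1 R 0.
Transitive: no — 1 R 2 and 2 R 0, but not 1 R 0.
So R is not an equivalence relation.

No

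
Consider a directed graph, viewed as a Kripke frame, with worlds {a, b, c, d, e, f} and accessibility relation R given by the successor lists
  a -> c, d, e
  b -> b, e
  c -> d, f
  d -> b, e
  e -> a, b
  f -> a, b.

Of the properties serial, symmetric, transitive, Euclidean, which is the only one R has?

serial

Serial: yes — every world has a successor (e.g. a R c).
Symmetric: no — a R c but not c R a.
Transitive: no — a R c and c R f, but not a R f.
Euclidean: no — a R c and a R e, but not c R e.
Only serial holds.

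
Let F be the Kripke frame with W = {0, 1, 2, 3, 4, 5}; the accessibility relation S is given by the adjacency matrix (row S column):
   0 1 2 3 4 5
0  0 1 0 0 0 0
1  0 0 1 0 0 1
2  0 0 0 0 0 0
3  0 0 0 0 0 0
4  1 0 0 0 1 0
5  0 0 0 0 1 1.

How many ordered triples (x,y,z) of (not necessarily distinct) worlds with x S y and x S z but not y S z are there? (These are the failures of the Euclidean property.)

7

Enumerating: (0,1,1), (1,2,2), (1,2,5), (1,5,2), (4,0,0), (4,0,4), (5,4,5).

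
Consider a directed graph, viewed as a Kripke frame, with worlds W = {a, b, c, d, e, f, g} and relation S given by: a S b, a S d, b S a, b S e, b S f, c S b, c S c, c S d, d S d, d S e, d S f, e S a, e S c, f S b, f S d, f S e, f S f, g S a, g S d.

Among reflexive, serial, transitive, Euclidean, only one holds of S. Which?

Reflexive: no — a is not related to itself.
Serial: yes — every world has a successor (e.g. a S b).
Transitive: no — a S b and b S e, but not a S e.
Euclidean: no — a S b and a S d, but not b S d.
Only serial holds.

serial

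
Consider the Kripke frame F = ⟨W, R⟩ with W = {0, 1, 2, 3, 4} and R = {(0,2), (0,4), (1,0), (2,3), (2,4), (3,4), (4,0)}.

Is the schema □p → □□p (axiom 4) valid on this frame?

By correspondence theory, 4 is valid on a frame iff R is transitive.
Transitive: no — 0 R 2 and 2 R 3, but not 0 R 3.

No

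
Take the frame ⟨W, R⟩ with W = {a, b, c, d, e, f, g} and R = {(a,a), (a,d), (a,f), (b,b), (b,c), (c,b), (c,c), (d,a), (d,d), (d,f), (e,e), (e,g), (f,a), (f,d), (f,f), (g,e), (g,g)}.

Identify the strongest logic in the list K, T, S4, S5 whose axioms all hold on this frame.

Reflexive (axiom T): yes — every world is R-related to itself.
Transitive (axiom 4): yes — every two-step R-path is closed by a direct edge.
Euclidean (axiom 5): yes — any two successors of a common world are R-related.
So F validates K, T, S4, S5. The strongest is S5.

S5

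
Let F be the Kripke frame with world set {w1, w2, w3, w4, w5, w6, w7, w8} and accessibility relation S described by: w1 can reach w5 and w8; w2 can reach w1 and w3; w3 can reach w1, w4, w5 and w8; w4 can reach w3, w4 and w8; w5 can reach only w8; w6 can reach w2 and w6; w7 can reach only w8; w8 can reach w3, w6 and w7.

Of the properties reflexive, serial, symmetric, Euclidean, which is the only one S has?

Reflexive: no — w1 is not related to itself.
Serial: yes — every world has a successor (e.g. w1 S w5).
Symmetric: no — w1 S w5 but not w5 S w1.
Euclidean: no — w1 S w8 and w1 S w5, but not w8 S w5.
Only serial holds.

serial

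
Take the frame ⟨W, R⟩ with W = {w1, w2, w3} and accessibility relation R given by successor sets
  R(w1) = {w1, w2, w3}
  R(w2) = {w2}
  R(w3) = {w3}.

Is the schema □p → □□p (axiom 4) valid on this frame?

The schema 4 characterises exactly the transitive frames.
Transitive: yes — every two-step R-path is closed by a direct edge.

Yes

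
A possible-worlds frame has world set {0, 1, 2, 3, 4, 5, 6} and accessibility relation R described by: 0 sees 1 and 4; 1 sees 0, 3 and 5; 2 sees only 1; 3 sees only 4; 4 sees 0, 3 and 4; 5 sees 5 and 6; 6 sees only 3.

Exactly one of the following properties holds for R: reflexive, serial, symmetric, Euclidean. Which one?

serial

Reflexive: no — 0 is not related to itself.
Serial: yes — every world has a successor (e.g. 0 R 1).
Symmetric: no — 1 R 3 but not 3 R 1.
Euclidean: no — 0 R 1 and 0 R 4, but not 1 R 4.
Only serial holds.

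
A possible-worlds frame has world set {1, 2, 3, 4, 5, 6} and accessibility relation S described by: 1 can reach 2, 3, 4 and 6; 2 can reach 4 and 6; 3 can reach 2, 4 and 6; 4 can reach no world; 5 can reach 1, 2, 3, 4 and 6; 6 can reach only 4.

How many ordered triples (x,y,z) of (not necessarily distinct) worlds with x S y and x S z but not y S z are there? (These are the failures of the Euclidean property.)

Enumerating: (1,2,2), (1,2,3), (1,3,3), (1,4,2), (1,4,3), (1,4,4), (1,4,6), (1,6,2), (1,6,3), (1,6,6), (2,4,4), (2,4,6), … and 23 more.
Total: 35.

35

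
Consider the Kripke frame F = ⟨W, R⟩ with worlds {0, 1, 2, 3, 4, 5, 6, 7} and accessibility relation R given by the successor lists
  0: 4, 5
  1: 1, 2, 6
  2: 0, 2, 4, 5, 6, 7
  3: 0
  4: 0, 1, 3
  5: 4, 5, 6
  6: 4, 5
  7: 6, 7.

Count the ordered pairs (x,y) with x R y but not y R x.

14

Enumerating: (0,5), (1,2), (1,6), (2,0), (2,4), (2,5), (2,6), (2,7), (3,0), (4,1), (4,3), (5,4), (6,4), (7,6).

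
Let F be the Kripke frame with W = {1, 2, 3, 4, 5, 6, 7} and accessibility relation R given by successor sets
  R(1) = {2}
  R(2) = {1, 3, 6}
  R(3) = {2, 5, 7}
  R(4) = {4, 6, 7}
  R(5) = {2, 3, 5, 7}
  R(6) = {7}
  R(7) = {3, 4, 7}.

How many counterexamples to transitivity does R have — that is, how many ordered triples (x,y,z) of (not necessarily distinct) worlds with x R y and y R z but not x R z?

23

Enumerating: (1,2,1), (1,2,3), (1,2,6), (2,1,2), (2,3,2), (2,3,5), (2,3,7), (2,6,7), (3,2,1), (3,2,3), (3,2,6), (3,5,3), … and 11 more.
Total: 23.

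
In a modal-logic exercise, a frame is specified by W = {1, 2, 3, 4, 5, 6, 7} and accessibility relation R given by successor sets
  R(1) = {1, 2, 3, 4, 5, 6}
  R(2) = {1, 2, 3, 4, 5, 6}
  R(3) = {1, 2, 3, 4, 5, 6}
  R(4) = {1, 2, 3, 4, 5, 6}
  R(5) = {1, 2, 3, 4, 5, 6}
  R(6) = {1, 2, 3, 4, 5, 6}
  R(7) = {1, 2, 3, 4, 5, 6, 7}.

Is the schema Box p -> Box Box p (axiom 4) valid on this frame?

Yes

Axiom 4 corresponds to the accessibility relation being transitive.
Transitive: yes — every two-step R-path is closed by a direct edge.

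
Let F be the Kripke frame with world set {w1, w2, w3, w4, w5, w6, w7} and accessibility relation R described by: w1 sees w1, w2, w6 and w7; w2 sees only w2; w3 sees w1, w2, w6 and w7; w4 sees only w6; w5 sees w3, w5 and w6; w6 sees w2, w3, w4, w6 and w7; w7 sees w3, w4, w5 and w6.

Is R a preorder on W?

Reflexive: no — w3 is not related to itself.
Transitive: no — w1 R w6 and w6 R w3, but not w1 R w3.
So R is not a preorder.

No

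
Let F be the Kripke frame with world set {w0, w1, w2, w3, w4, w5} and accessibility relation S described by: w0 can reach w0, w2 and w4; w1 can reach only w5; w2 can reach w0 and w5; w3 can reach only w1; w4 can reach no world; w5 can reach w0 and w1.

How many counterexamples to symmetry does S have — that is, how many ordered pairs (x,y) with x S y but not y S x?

Enumerating: (w0,w4), (w2,w5), (w3,w1), (w5,w0).

4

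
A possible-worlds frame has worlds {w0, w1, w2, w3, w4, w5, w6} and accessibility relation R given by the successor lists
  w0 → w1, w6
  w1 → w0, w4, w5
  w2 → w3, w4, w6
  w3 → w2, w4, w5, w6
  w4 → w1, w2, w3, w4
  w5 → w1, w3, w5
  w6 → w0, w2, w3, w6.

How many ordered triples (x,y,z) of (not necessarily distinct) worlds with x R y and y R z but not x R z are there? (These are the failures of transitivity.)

40

Enumerating: (w0,w1,w0), (w0,w1,w4), (w0,w1,w5), (w0,w6,w0), (w0,w6,w2), (w0,w6,w3), (w1,w0,w1), (w1,w0,w6), (w1,w4,w1), (w1,w4,w2), (w1,w4,w3), (w1,w5,w1), … and 28 more.
Total: 40.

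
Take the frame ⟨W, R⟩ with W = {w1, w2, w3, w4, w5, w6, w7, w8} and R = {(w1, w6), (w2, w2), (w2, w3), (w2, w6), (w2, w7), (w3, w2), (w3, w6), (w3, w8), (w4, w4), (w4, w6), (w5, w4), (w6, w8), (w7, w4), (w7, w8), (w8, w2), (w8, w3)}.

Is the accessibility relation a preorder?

No

Reflexive: no — w1 is not related to itself.
Transitive: no — w1 R w6 and w6 R w8, but not w1 R w8.
So R is not a preorder.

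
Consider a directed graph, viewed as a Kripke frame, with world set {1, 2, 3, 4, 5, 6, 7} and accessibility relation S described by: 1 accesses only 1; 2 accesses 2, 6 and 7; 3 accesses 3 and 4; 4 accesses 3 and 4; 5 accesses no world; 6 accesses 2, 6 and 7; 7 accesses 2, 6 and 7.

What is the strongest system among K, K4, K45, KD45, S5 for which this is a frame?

Transitive (axiom 4): yes — every two-step S-path is closed by a direct edge.
Euclidean (axiom 5): yes — any two successors of a common world are S-related.
Serial (axiom D): no — 5 has no S-successor.
Reflexive (axiom T): no — 5 is not related to itself.
So F validates K, K4, K45; KD45 would additionally require S to be serial. The strongest is K45.

K45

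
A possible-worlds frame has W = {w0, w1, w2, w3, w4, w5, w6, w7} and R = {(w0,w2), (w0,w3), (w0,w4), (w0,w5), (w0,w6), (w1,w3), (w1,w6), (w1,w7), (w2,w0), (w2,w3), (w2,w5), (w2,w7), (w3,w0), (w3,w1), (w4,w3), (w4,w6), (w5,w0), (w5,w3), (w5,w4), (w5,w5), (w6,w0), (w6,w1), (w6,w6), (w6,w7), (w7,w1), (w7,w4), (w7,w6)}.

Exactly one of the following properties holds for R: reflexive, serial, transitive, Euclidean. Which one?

Reflexive: no — w0 is not related to itself.
Serial: yes — every world has a successor (e.g. w0 R w2).
Transitive: no — w0 R w2 and w2 R w7, but not w0 R w7.
Euclidean: no — w0 R w2 and w0 R w4, but not w2 R w4.
Only serial holds.

serial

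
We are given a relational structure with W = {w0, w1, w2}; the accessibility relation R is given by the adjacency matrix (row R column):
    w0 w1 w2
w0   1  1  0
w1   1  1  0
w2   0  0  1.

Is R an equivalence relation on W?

Reflexive: yes — every world is R-related to itself.
Symmetric: yes — every pair in R has its reverse in R.
Transitive: yes — every two-step R-path is closed by a direct edge.
So R is an equivalence relation.

Yes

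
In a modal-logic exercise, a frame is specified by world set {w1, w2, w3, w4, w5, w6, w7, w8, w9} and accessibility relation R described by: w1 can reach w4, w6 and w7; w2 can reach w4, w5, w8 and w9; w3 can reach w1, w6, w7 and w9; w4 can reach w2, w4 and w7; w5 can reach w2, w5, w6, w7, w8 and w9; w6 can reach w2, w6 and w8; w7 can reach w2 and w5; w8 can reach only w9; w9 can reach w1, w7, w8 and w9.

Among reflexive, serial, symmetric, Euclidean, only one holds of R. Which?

serial

Reflexive: no — w1 is not related to itself.
Serial: yes — every world has a successor (e.g. w1 R w4).
Symmetric: no — w1 R w4 but not w4 R w1.
Euclidean: no — w1 R w4 and w1 R w6, but not w4 R w6.
Only serial holds.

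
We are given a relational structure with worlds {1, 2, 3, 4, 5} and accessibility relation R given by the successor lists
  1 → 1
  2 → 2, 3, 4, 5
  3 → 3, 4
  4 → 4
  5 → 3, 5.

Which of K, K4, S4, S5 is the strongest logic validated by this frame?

Transitive (axiom 4): no — 5 R 3 and 3 R 4, but not 5 R 4.
Reflexive (axiom T): yes — every world is R-related to itself.
Euclidean (axiom 5): no — 2 R 3 and 2 R 5, but not 3 R 5.
So F validates K; K4 would additionally require R to be transitive. The strongest is K.

K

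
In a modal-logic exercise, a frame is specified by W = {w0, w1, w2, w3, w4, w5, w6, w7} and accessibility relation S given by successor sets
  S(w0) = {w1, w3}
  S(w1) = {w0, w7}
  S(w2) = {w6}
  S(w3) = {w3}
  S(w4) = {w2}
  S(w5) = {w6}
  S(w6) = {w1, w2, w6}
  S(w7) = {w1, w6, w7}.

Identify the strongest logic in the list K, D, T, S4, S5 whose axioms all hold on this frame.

Serial (axiom D): yes — every world has a successor (e.g. w0 S w1).
Reflexive (axiom T): no — w0 is not related to itself.
Transitive (axiom 4): no — w0 S w1 and w1 S w7, but not w0 S w7.
Euclidean (axiom 5): no — w0 S w1 and w0 S w3, but not w1 S w3.
So F validates K, D; T would additionally require S to be reflexive. The strongest is D.

D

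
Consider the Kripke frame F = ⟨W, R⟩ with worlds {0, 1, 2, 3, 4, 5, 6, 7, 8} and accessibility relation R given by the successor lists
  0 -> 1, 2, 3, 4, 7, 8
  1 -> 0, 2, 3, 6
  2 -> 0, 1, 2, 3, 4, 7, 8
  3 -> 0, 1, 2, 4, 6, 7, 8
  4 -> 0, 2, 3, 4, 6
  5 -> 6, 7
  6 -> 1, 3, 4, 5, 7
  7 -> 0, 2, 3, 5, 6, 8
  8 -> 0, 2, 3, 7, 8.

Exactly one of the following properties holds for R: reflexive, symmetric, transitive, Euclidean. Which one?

symmetric

Reflexive: no — 0 is not related to itself.
Symmetric: yes — every pair in R has its reverse in R.
Transitive: no — 0 R 1 and 1 R 6, but not 0 R 6.
Euclidean: no — 0 R 1 and 0 R 4, but not 1 R 4.
Only symmetric holds.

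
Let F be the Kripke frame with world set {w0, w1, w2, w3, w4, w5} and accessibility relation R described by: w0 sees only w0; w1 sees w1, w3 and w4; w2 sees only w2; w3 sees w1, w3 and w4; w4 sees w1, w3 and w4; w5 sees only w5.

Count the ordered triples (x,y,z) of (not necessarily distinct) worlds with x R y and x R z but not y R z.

0

R is Euclidean; there are no such tuples.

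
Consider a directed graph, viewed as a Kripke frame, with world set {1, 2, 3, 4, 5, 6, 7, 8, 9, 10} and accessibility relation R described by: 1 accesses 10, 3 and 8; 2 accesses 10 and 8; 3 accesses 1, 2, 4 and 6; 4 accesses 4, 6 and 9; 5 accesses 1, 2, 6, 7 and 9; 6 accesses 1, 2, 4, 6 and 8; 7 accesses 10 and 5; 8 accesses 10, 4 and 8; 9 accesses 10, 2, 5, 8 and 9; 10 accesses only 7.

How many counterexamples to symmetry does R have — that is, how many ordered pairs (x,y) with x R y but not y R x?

19

Enumerating: (1,10), (1,8), (2,10), (2,8), (3,2), (3,4), (3,6), (4,9), (5,1), (5,2), (5,6), (6,1), … and 7 more.
Total: 19.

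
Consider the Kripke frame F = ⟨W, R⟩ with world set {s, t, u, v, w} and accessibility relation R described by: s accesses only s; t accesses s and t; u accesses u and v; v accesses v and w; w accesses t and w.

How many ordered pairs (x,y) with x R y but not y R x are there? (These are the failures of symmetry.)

Enumerating: (t,s), (u,v), (v,w), (w,t).

4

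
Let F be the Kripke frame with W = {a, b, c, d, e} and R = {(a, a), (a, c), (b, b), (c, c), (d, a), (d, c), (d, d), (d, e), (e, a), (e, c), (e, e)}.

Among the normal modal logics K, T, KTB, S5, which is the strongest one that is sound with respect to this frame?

Reflexive (axiom T): yes — every world is R-related to itself.
Symmetric (axiom B): no — a R c but not c R a.
Euclidean (axiom 5): no — d R a and d R e, but not a R e.
So F validates K, T; KTB would additionally require R to be symmetric. The strongest is T.

T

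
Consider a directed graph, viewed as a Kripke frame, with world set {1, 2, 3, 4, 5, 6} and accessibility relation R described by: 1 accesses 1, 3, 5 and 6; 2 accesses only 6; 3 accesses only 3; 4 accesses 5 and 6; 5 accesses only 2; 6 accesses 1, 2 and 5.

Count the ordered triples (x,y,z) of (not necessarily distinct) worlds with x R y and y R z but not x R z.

Enumerating: (1,5,2), (1,6,2), (2,6,1), (2,6,2), (2,6,5), (4,5,2), (4,6,1), (4,6,2), (5,2,6), (6,1,3), (6,1,6), (6,2,6).

12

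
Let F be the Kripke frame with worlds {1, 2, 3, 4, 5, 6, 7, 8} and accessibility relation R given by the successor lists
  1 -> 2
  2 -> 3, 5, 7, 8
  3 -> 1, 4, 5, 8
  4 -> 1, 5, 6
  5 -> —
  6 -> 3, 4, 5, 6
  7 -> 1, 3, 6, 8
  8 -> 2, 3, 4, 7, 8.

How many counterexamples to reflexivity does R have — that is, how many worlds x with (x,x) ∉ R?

Enumerating: 1, 2, 3, 4, 5, 7.

6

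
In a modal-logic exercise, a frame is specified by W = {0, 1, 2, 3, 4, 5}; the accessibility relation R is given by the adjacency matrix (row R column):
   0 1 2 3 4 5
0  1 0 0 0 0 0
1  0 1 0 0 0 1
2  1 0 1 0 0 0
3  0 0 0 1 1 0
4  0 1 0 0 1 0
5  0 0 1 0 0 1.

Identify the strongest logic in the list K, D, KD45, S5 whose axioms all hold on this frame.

Serial (axiom D): yes — every world has a successor (e.g. 0 R 0).
Euclidean (axiom 5): no — 1 R 5 and 1 R 1, but not 5 R 1.
Transitive (axiom 4): no — 1 R 5 and 5 R 2, but not 1 R 2.
Reflexive (axiom T): yes — every world is R-related to itself.
So F validates K, D; KD45 would additionally require R to be Euclidean and transitive. The strongest is D.

D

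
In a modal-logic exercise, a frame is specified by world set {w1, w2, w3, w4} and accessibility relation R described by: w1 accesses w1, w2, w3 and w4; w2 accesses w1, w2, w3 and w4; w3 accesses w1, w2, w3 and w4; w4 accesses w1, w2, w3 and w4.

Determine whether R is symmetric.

Symmetric: yes — every pair in R has its reverse in R.

Yes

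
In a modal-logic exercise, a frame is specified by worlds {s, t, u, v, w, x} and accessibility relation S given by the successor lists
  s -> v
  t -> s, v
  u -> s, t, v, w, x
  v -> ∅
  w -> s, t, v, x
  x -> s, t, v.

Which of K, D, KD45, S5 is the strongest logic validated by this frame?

K

Serial (axiom D): no — v has no S-successor.
Euclidean (axiom 5): no — t S v and t S s, but not v S s.
Transitive (axiom 4): yes — every two-step S-path is closed by a direct edge.
Reflexive (axiom T): no — s is not related to itself.
So F validates K; D would additionally require S to be serial. The strongest is K.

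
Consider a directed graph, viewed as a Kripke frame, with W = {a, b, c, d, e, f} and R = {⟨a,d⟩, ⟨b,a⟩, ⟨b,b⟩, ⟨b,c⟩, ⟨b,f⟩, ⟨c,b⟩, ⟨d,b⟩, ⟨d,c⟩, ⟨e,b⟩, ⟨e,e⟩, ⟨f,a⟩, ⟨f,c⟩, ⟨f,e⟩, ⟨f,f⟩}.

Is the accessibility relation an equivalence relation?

No

Reflexive: no — a is not related to itself.
Symmetric: no — a R d but not d R a.
Transitive: no — a R d and d R b, but not a R b.
So R is not an equivalence relation.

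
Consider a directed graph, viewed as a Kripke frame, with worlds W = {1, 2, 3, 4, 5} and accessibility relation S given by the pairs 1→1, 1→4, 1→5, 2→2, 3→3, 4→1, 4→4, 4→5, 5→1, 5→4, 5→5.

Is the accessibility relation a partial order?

No

Reflexive: yes — every world is S-related to itself.
Transitive: yes — every two-step S-path is closed by a direct edge.
Antisymmetric: no — 1 S 4 and 4 S 1 with 1 ≠ 4.
So S is not a partial order.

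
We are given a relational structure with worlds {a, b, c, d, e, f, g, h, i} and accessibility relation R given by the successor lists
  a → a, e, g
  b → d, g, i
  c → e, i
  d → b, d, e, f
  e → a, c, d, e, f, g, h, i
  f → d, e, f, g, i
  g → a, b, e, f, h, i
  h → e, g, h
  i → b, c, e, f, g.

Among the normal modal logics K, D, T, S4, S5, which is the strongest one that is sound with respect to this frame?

D

Serial (axiom D): yes — every world has a successor (e.g. a R a).
Reflexive (axiom T): no — b is not related to itself.
Transitive (axiom 4): no — a R e and e R c, but not a R c.
Euclidean (axiom 5): no — b R d and b R g, but not d R g.
So F validates K, D; T would additionally require R to be reflexive. The strongest is D.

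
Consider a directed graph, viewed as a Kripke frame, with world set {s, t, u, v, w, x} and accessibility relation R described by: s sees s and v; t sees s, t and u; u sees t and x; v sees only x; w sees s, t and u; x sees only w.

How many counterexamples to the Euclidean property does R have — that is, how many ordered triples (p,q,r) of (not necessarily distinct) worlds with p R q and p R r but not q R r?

15

Enumerating: (s,v,s), (s,v,v), (t,s,t), (t,s,u), (t,u,s), (t,u,u), (u,t,x), (u,x,t), (u,x,x), (v,x,x), (w,s,t), (w,s,u), (w,u,s), (w,u,u), (x,w,w).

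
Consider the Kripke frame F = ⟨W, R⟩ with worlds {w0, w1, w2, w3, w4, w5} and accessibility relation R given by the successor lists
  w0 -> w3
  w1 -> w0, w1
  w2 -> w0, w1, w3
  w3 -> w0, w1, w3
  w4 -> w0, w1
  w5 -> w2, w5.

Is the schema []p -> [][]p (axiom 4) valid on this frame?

By correspondence theory, 4 is valid on a frame iff R is transitive.
Transitive: no — w0 R w3 and w3 R w1, but not w0 R w1.

No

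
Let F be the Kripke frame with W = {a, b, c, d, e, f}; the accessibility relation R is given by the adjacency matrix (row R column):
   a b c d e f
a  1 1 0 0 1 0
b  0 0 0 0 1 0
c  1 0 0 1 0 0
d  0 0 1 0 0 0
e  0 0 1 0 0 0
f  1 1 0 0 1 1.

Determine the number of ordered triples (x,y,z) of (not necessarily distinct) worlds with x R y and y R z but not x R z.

Enumerating: (a,e,c), (b,e,c), (c,a,b), (c,a,e), (c,d,c), (d,c,a), (d,c,d), (e,c,a), (e,c,d), (f,e,c).

10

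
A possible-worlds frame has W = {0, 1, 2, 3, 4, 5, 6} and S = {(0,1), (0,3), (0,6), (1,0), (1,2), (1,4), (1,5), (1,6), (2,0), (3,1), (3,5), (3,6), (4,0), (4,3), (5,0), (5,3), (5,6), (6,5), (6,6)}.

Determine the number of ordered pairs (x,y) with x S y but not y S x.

Enumerating: (0,3), (0,6), (1,2), (1,4), (1,5), (1,6), (2,0), (3,1), (3,6), (4,0), (4,3), (5,0).

12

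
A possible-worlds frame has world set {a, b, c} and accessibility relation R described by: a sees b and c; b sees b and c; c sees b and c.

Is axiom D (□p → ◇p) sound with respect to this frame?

The schema D characterises exactly the serial frames.
Serial: yes — every world has a successor (e.g. a R b).

Yes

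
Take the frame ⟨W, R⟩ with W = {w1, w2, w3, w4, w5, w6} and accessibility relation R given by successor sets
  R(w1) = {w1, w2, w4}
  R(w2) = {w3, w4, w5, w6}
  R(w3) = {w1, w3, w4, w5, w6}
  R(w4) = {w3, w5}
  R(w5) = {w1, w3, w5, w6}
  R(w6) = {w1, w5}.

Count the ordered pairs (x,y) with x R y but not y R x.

Enumerating: (w1,w2), (w1,w4), (w2,w3), (w2,w4), (w2,w5), (w2,w6), (w3,w1), (w3,w6), (w4,w5), (w5,w1), (w6,w1).

11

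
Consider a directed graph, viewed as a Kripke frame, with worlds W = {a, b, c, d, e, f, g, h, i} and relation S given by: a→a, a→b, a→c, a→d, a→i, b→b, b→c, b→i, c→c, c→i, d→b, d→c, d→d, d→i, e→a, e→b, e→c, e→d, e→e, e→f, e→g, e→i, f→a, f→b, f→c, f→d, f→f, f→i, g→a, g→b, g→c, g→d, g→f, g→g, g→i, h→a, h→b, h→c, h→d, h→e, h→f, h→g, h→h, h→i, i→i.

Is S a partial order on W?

Yes

Reflexive: yes — every world is S-related to itself.
Transitive: yes — every two-step S-path is closed by a direct edge.
Antisymmetric: yes — no distinct pair is related both ways.
So S is a partial order.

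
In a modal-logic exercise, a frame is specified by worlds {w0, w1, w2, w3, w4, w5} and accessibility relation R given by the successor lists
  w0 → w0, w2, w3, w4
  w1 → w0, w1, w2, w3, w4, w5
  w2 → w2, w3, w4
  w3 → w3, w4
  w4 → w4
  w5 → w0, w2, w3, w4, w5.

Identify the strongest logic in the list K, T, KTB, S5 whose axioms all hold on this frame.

Reflexive (axiom T): yes — every world is R-related to itself.
Symmetric (axiom B): no — w0 R w2 but not w2 R w0.
Euclidean (axiom 5): no — w0 R w3 and w0 R w2, but not w3 R w2.
So F validates K, T; KTB would additionally require R to be symmetric. The strongest is T.

T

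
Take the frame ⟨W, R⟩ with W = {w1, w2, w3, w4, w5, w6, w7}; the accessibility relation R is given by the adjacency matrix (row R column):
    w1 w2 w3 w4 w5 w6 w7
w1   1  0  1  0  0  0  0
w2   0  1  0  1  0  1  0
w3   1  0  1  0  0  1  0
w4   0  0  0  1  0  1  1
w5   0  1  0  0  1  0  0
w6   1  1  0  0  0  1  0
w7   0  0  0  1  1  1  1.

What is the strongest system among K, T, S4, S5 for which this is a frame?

Reflexive (axiom T): yes — every world is R-related to itself.
Transitive (axiom 4): no — w1 R w3 and w3 R w6, but not w1 R w6.
Euclidean (axiom 5): no — w2 R w6 and w2 R w4, but not w6 R w4.
So F validates K, T; S4 would additionally require R to be transitive. The strongest is T.

T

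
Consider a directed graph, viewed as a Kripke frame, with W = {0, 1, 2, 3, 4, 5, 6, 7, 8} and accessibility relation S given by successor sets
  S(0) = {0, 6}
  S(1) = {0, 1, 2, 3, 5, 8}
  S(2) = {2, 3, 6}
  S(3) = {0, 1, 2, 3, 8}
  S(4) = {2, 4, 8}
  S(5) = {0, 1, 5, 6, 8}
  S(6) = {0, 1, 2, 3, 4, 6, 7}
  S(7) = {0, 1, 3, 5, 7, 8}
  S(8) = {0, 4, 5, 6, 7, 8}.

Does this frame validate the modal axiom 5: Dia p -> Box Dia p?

No

By correspondence theory, 5 is valid on a frame iff S is Euclidean.
Euclidean: no — 1 S 0 and 1 S 2, but not 0 S 2.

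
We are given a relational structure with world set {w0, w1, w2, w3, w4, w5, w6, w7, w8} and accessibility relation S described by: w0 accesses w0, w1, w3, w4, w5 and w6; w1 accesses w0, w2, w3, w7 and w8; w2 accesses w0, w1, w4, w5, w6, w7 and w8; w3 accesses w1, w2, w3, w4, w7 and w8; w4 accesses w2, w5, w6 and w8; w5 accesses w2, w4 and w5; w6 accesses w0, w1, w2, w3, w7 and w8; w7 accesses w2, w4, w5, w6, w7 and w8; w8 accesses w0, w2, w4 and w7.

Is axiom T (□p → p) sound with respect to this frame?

No

The schema T characterises exactly the reflexive frames.
Reflexive: no — w1 is not related to itself.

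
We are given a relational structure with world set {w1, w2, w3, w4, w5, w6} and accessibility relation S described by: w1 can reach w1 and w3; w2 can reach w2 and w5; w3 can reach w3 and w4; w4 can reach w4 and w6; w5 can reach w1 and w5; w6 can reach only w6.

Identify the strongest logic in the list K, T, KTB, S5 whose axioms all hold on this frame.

T

Reflexive (axiom T): yes — every world is S-related to itself.
Symmetric (axiom B): no — w1 S w3 but not w3 S w1.
Euclidean (axiom 5): no — w1 S w3 and w1 S w1, but not w3 S w1.
So F validates K, T; KTB would additionally require S to be symmetric. The strongest is T.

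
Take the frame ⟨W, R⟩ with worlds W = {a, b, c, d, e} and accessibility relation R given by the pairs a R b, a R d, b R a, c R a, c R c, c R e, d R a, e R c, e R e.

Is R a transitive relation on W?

No

Transitive: no — b R a and a R d, but not b R d.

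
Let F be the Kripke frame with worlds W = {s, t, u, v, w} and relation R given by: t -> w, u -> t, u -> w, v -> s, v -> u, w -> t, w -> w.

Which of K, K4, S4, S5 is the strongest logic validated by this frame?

K

Transitive (axiom 4): no — v R u and u R t, but not v R t.
Reflexive (axiom T): no — s is not related to itself.
Euclidean (axiom 5): no — v R s and v R u, but not s R u.
So F validates K; K4 would additionally require R to be transitive. The strongest is K.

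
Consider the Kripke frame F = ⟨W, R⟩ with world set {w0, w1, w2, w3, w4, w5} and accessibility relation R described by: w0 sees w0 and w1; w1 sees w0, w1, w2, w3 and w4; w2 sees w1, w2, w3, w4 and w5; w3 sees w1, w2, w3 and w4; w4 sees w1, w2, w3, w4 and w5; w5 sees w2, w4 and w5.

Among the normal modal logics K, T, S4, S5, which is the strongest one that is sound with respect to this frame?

T

Reflexive (axiom T): yes — every world is R-related to itself.
Transitive (axiom 4): no — w0 R w1 and w1 R w2, but not w0 R w2.
Euclidean (axiom 5): no — w1 R w0 and w1 R w2, but not w0 R w2.
So F validates K, T; S4 would additionally require R to be transitive. The strongest is T.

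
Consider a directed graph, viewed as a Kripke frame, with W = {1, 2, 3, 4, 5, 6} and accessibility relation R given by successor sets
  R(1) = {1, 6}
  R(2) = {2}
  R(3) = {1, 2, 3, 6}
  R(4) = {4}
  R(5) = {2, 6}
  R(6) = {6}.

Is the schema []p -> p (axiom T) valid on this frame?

By correspondence theory, T is valid on a frame iff R is reflexive.
Reflexive: no — 5 is not related to itself.

No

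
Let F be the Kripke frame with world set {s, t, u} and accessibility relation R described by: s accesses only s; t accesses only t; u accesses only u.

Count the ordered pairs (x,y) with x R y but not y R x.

0

R is symmetric; there are no such tuples.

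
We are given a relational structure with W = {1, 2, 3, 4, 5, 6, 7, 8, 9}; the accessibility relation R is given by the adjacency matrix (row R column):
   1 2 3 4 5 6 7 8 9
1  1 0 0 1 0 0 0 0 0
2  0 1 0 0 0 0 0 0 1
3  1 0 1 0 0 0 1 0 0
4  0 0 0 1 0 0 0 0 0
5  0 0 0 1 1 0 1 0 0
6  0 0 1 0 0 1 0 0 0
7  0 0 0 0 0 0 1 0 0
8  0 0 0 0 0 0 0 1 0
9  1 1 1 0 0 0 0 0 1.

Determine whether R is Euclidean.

No

Euclidean: no — 3 R 1 and 3 R 7, but not 1 R 7.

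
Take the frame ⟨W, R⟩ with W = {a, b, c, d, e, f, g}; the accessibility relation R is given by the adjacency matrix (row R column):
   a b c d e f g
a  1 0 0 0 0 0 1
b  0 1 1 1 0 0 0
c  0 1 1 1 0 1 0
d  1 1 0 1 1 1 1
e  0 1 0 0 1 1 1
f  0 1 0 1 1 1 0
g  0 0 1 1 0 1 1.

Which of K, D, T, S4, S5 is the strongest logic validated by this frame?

Serial (axiom D): yes — every world has a successor (e.g. a R a).
Reflexive (axiom T): yes — every world is R-related to itself.
Transitive (axiom 4): no — a R g and g R c, but not a R c.
Euclidean (axiom 5): no — b R d and b R c, but not d R c.
So F validates K, D, T; S4 would additionally require R to be transitive. The strongest is T.

T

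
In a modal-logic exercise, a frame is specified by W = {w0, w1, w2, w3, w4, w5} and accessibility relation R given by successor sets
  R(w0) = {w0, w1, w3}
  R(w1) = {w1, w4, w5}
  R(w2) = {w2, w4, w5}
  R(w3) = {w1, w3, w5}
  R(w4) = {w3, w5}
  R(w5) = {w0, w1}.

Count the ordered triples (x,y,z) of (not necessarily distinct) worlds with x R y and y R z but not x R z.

Enumerating: (w0,w1,w4), (w0,w1,w5), (w0,w3,w5), (w1,w4,w3), (w1,w5,w0), (w2,w4,w3), (w2,w5,w0), (w2,w5,w1), (w3,w1,w4), (w3,w5,w0), (w4,w3,w1), (w4,w5,w0), (w4,w5,w1), (w5,w0,w3), (w5,w1,w4), (w5,w1,w5).

16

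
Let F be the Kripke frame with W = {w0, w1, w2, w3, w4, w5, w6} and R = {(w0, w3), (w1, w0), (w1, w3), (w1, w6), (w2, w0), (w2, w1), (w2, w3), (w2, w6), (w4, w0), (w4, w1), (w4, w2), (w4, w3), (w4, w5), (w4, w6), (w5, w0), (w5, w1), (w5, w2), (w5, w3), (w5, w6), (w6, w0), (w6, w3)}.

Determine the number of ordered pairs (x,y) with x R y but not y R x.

21

Enumerating: (w0,w3), (w1,w0), (w1,w3), (w1,w6), (w2,w0), (w2,w1), (w2,w3), (w2,w6), (w4,w0), (w4,w1), (w4,w2), (w4,w3), … and 9 more.
Total: 21.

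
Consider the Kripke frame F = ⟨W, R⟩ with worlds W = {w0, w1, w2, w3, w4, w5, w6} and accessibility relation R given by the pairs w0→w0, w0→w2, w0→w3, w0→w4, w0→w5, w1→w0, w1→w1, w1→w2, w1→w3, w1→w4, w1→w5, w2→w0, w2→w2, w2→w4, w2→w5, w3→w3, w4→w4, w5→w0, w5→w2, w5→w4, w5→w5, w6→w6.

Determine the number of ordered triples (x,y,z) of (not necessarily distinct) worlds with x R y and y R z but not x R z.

Enumerating: (w2,w0,w3), (w5,w0,w3).

2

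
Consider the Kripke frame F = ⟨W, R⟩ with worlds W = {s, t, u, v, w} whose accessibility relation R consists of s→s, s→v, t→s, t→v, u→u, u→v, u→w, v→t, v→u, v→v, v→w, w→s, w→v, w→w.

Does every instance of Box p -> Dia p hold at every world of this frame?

Yes

The schema D characterises exactly the serial frames.
Serial: yes — every world has a successor (e.g. s R s).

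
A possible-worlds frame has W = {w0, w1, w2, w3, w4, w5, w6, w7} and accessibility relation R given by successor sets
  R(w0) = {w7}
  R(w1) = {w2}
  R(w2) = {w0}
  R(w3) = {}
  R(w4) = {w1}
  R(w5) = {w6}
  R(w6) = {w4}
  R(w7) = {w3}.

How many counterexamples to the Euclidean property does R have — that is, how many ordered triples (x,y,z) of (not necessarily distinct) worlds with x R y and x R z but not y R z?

Enumerating: (w0,w7,w7), (w1,w2,w2), (w2,w0,w0), (w4,w1,w1), (w5,w6,w6), (w6,w4,w4), (w7,w3,w3).

7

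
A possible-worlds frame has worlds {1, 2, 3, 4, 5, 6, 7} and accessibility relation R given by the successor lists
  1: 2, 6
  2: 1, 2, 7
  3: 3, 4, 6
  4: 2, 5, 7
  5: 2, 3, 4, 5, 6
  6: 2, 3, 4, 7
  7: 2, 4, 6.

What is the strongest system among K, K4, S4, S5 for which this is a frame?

Transitive (axiom 4): no — 1 R 2 and 2 R 7, but not 1 R 7.
Reflexive (axiom T): no — 1 is not related to itself.
Euclidean (axiom 5): no — 1 R 2 and 1 R 6, but not 2 R 6.
So F validates K; K4 would additionally require R to be transitive. The strongest is K.

K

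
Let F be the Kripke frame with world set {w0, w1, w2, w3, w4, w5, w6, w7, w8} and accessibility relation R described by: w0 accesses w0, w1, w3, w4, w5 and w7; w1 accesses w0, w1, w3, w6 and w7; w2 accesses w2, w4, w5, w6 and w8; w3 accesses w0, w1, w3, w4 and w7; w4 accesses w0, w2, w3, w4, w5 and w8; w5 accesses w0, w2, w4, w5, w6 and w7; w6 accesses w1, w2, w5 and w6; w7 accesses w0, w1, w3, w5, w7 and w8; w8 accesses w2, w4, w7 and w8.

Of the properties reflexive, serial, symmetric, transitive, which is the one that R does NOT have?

Reflexive: yes — every world is R-related to itself.
Serial: yes — every world has a successor (e.g. w0 R w0).
Symmetric: yes — every pair in R has its reverse in R.
Transitive: no — w0 R w1 and w1 R w6, but not w0 R w6.
Only transitive fails.

transitive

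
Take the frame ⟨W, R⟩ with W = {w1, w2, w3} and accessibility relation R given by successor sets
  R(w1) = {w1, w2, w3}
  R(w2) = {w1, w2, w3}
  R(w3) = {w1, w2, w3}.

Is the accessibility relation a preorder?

Reflexive: yes — every world is R-related to itself.
Transitive: yes — every two-step R-path is closed by a direct edge.
So R is a preorder.

Yes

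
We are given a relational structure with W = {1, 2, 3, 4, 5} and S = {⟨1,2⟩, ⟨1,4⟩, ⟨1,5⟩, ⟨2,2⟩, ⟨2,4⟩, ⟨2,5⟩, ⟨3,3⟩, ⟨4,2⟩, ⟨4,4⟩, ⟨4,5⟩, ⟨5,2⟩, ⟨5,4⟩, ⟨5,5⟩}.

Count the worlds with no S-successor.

S is serial; there are no such worlds.

0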